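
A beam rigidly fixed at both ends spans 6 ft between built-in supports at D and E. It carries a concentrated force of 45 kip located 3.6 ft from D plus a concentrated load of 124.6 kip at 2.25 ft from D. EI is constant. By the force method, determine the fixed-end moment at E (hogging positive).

Release both end moments; the primary structure is a simply-supported span DE with redundants M_D and M_E.
On the primary (simply-supported) span, the end slopes from the loading are:
  at D: point load 45 at a = 3.6: Pab(L + b)/(6LEI) = 90.72/EI
  at E: point load 45 at a = 3.6: Pab(L + a)/(6LEI) = 103.7/EI
  at D: point load 124.6 at a = 2.25: Pab(L + b)/(6LEI) = 284.7/EI
  at E: point load 124.6 at a = 2.25: Pab(L + a)/(6LEI) = 240.9/EI
  θ_D0 = 375.5/EI,  θ_E0 = 344.6/EI
Flexibility coefficients: a unit moment at one end gives L/(3EI) there and L/(6EI) at the far end, so f₁₁ = f₂₂ = 2/EI and f₁₂ = f₂₁ = 1/EI.
Compatibility — zero rotation at each built-in end:
  2 M_D + 1 M_E = 375.5
  1 M_D + 2 M_E = 344.6
Solving the pair gives M_D = 135.4 kip·ft and M_E = 104.6 kip·ft (hogging).

M_E = 104.6 kip·ft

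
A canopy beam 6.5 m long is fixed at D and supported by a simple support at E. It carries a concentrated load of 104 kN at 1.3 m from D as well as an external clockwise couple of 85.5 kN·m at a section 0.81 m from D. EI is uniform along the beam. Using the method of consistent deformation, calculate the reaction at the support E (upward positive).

R_E = 10.44 kN

Take the reaction at E as the redundant and release it; the primary structure is a cantilever fixed at D.
Free-end deflection of the primary structure under the applied loading (downward +):
  point load 104 at a = 1.3: Pa²(3L − a)/(6EI) = 533.1/EI
  clockwise couple 85.5 at a = 0.81: M₀a(2L − a)/(2EI) = 422.1/EI
  δ_0 = 955.2/EI
Tip deflection under a unit load at E: L³/(3EI) = 91.54/EI.
The prop prevents deflection at E: R_E = δ_0/δ_{EE} = 955.2/91.54 = 10.44 kN.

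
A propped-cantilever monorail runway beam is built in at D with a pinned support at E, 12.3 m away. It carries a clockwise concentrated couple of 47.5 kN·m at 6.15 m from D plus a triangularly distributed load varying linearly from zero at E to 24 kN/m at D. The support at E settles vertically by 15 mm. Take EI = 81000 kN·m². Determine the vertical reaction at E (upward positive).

R_E = 31.91 kN

Remove the prop at E; the released (primary) structure is a cantilever built in at D.
Downward deflection at the released point E due to the loads:
  clockwise couple 47.5 at a = 6.15: M₀a(2L − a)/(2EI) = 2695/EI
  triangular load, peak 24 at the fixed end: w₀L⁴/(30EI) = 18311/EI
  δ_0 = 21006/EI
Tip deflection under a unit load at E: L³/(3EI) = 620.3/EI.
With EI = 81000 kN·m²: δ_0 = 0.25933 m and δ_{EE} = 0.007658 m/kN.
Compatibility — the beam at E must follow the support down by 0.015 m: δ_0 − R_E·δ_{EE} = 0.015, so R_E = (0.25933 − 0.015)/0.007658 = 31.91 kN.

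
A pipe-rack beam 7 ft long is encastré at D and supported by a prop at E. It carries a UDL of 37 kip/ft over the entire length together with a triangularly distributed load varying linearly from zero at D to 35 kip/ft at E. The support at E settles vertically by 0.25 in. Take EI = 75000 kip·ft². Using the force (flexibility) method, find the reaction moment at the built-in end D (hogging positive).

Take the reaction at E as the redundant and release it; the primary structure is a cantilever fixed at D.
Free-end deflection of the primary structure under the applied loading (downward +):
  UDL 37: wL⁴/(8EI) = 11105/EI
  triangular load, peak 35 at the free end: 11w₀L⁴/(120EI) = 7703/EI
  δ_0 = 18808/EI
Tip deflection under a unit load at E: L³/(3EI) = 114.3/EI.
With EI = 75000 kip·ft²: δ_0 = 0.25077 ft and δ_{EE} = 0.001524 ft/kip.
Compatibility — the beam at E must follow the support down by 0.02083 ft: δ_0 − R_E·δ_{EE} = 0.02083, so R_E = (0.25077 − 0.02083)/0.001524 = 150.8 kip.
Moment equilibrium about D: M_D = Σ(load moments about D) − R_E·L = 1478 − 150.8×7 = 422.3 kip·ft.

M_D = 422.3 kip·ft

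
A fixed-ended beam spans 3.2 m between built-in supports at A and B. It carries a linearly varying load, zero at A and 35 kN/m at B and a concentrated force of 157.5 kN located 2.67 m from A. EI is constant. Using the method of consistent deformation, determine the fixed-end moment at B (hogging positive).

M_B = 76.03 kN·m

Take the two fixed-end moments M_A, M_B as redundants; the released structure is the simple span AB.
Simple-span end rotations at A and B under the given loads:
  at A: triangular load, peak 35: 7w₀L³/(360EI) = 22.3/EI
  at B: triangular load, peak 35: w₀L³/(45EI) = 25.49/EI
  at A: point load 157.5 at a = 2.67: Pab(L + b)/(6LEI) = 43.3/EI
  at B: point load 157.5 at a = 2.67: Pab(L + a)/(6LEI) = 68.14/EI
  θ_A0 = 65.6/EI,  θ_B0 = 93.63/EI
Flexibility coefficients: a unit moment at one end gives L/(3EI) there and L/(6EI) at the far end, so f₁₁ = f₂₂ = 1.067/EI and f₁₂ = f₂₁ = 0.5333/EI.
Compatibility — zero rotation at each built-in end:
  1.067 M_A + 0.5333 M_B = 65.6
  0.5333 M_A + 1.067 M_B = 93.63
Solving the pair gives M_A = 23.48 kN·m and M_B = 76.03 kN·m (hogging).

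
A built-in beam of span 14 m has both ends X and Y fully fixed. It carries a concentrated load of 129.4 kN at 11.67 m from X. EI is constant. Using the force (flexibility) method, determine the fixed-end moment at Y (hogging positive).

M_Y = 209.5 kN·m

Take the two fixed-end moments M_X, M_Y as redundants; the released structure is the simple span XY.
Simple-span end rotations at X and Y under the given loads:
  at X: point load 129.4 at a = 11.67: Pab(L + b)/(6LEI) = 684/EI
  at Y: point load 129.4 at a = 11.67: Pab(L + a)/(6LEI) = 1075/EI
  θ_X0 = 684/EI,  θ_Y0 = 1075/EI
Flexibility coefficients: a unit moment at one end gives L/(3EI) there and L/(6EI) at the far end, so f₁₁ = f₂₂ = 4.667/EI and f₁₂ = f₂₁ = 2.333/EI.
Compatibility — zero rotation at each built-in end:
  4.667 M_X + 2.333 M_Y = 684
  2.333 M_X + 4.667 M_Y = 1075
Solving the pair gives M_X = 41.83 kN·m and M_Y = 209.5 kN·m (hogging).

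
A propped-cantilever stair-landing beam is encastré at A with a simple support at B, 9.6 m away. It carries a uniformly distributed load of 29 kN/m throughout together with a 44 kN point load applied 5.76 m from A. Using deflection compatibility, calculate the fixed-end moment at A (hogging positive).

M_A = 405 kN·m

Take the reaction at B as the redundant and release it; the primary structure is a cantilever fixed at A.
Downward deflection at the released point B due to the loads:
  UDL 29: wL⁴/(8EI) = 30789/EI
  point load 44 at a = 5.76: Pa²(3L − a)/(6EI) = 5606/EI
  δ_0 = 36395/EI
Tip deflection under a unit load at B: L³/(3EI) = 294.9/EI.
Compatibility at B: δ_0 − R_B·δ_{BB} = 0, so R_B = 36395/294.9 = 123.4 kN.
Moment equilibrium about A: M_A = Σ(load moments about A) − R_B·L = 1590 − 123.4×9.6 = 405 kN·m.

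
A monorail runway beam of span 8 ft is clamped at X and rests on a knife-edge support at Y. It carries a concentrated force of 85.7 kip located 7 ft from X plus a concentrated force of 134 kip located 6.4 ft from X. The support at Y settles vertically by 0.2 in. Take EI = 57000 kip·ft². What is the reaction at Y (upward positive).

R_Y = 158.5 kip

Release the roller at Y. Primary structure: cantilever fixed at X.
Deflection at Y on the released cantilever, summing each load's contribution:
  point load 85.7 at a = 7: Pa²(3L − a)/(6EI) = 11898/EI
  point load 134 at a = 6.4: Pa²(3L − a)/(6EI) = 16100/EI
  δ_0 = 27998/EI
Tip deflection under a unit load at Y: L³/(3EI) = 170.7/EI.
With EI = 57000 kip·ft²: δ_0 = 0.49119 ft and δ_{YY} = 0.002994 ft/kip.
Compatibility — the beam at Y must follow the support down by 0.01667 ft: δ_0 − R_Y·δ_{YY} = 0.01667, so R_Y = (0.49119 − 0.01667)/0.002994 = 158.5 kip.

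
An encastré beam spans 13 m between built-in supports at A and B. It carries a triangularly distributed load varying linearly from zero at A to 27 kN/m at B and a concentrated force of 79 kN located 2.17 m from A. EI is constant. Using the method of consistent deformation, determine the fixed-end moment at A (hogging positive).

M_A = 271.1 kN·m

Take the two fixed-end moments M_A, M_B as redundants; the released structure is the simple span AB.
End rotations of the released simple span under the applied load (×1/EI):
  at A: triangular load, peak 27: 7w₀L³/(360EI) = 1153/EI
  at B: triangular load, peak 27: w₀L³/(45EI) = 1318/EI
  at A: point load 79 at a = 2.17: Pab(L + b)/(6LEI) = 567.2/EI
  at B: point load 79 at a = 2.17: Pab(L + a)/(6LEI) = 361.1/EI
  θ_A0 = 1721/EI,  θ_B0 = 1679/EI
Flexibility coefficients: a unit moment at one end gives L/(3EI) there and L/(6EI) at the far end, so f₁₁ = f₂₂ = 4.333/EI and f₁₂ = f₂₁ = 2.167/EI.
Compatibility — zero rotation at each built-in end:
  4.333 M_A + 2.167 M_B = 1721
  2.167 M_A + 4.333 M_B = 1679
Solving the pair gives M_A = 271.1 kN·m and M_B = 252 kN·m (hogging).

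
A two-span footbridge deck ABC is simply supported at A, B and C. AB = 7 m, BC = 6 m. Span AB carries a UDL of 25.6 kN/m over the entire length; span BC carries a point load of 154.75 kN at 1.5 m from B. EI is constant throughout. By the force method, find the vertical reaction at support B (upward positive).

R_B = 253.6 kN

Insert a hinge at B; M_B is the redundant, and each span becomes simply supported.
Discontinuity in slope at B on the released structure — sum the simple-span end rotations:
  span AB: UDL 25.6: wL³/(24EI) = 365.9/EI
  span BC: point load 154.75 at a = 1.5: Pab(L + b)/(6LEI) = 304.7/EI
  relative rotation θ_0 = (365.9 + 304.7)/EI = 670.5/EI
A unit hogging moment at B produces rotation L₁/(3EI) + L₂/(3EI) = 4.333/EI.
Slope continuity at B: θ_0 = M_B·4.333/EI, so M_B = 670.5/4.333 = 154.7 kN·m (hogging).
Span AB, ΣM about A with M_B applied at B: R_B^{AB}·7 = 627.2 + 154.7, so R_B^{AB} = 111.7 kN and R_A = 179.2 − 111.7 = 67.49 kN.
Span BC, ΣM about C: R_B^{BC}·6 = 696.4 + 154.7, so R_B^{BC} = 141.9 kN and R_C = 154.8 − 141.9 = 12.9 kN.
R_B = 111.7 + 141.9 = 253.6 kN.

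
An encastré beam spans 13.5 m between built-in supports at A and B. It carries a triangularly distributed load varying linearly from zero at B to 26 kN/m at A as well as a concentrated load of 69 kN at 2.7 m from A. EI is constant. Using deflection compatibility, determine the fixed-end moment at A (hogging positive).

Release both end moments; the primary structure is a simply-supported span AB with redundants M_A and M_B.
Simple-span end rotations at A and B under the given loads:
  at A: triangular load, peak 26: w₀L³/(45EI) = 1422/EI
  at B: triangular load, peak 26: 7w₀L³/(360EI) = 1244/EI
  at A: point load 69 at a = 2.7: Pab(L + b)/(6LEI) = 603.6/EI
  at B: point load 69 at a = 2.7: Pab(L + a)/(6LEI) = 402.4/EI
  θ_A0 = 2025/EI,  θ_B0 = 1646/EI
Flexibility coefficients: a unit moment at one end gives L/(3EI) there and L/(6EI) at the far end, so f₁₁ = f₂₂ = 4.5/EI and f₁₂ = f₂₁ = 2.25/EI.
Compatibility — zero rotation at each built-in end:
  4.5 M_A + 2.25 M_B = 2025
  2.25 M_A + 4.5 M_B = 1646
Solving the pair gives M_A = 356.2 kN·m and M_B = 187.8 kN·m (hogging).

M_A = 356.2 kN·m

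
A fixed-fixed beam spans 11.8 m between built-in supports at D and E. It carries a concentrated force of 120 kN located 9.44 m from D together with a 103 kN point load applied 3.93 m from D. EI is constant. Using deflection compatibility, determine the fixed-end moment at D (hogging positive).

Take the two fixed-end moments M_D, M_E as redundants; the released structure is the simple span DE.
End rotations of the released simple span under the applied load (×1/EI):
  at D: point load 120 at a = 9.44: Pab(L + b)/(6LEI) = 534.7/EI
  at E: point load 120 at a = 9.44: Pab(L + a)/(6LEI) = 802/EI
  at D: point load 103 at a = 3.93: Pab(L + b)/(6LEI) = 885.1/EI
  at E: point load 103 at a = 3.93: Pab(L + a)/(6LEI) = 707.8/EI
  θ_D0 = 1420/EI,  θ_E0 = 1510/EI
Flexibility coefficients: a unit moment at one end gives L/(3EI) there and L/(6EI) at the far end, so f₁₁ = f₂₂ = 3.933/EI and f₁₂ = f₂₁ = 1.967/EI.
Compatibility — zero rotation at each built-in end:
  3.933 M_D + 1.967 M_E = 1420
  1.967 M_D + 3.933 M_E = 1510
Solving the pair gives M_D = 225.4 kN·m and M_E = 271.2 kN·m (hogging).

M_D = 225.4 kN·m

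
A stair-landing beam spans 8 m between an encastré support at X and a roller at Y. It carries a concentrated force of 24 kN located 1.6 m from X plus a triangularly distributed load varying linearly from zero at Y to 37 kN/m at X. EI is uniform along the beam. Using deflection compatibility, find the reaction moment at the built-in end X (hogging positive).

Remove the prop at Y; the released (primary) structure is a cantilever built in at X.
Deflection at Y on the released cantilever, summing each load's contribution:
  point load 24 at a = 1.6: Pa²(3L − a)/(6EI) = 229.4/EI
  triangular load, peak 37 at the fixed end: w₀L⁴/(30EI) = 5052/EI
  δ_0 = 5281/EI
Flexibility coefficient — unit upward force at Y: δ_{YY} = L³/(3EI) = 170.7/EI.
Compatibility at Y: δ_0 − R_Y·δ_{YY} = 0, so R_Y = 5281/170.7 = 30.94 kN.
Moment equilibrium about X: M_X = Σ(load moments about X) − R_Y·L = 433.1 − 30.94×8 = 185.5 kN·m.

M_X = 185.5 kN·m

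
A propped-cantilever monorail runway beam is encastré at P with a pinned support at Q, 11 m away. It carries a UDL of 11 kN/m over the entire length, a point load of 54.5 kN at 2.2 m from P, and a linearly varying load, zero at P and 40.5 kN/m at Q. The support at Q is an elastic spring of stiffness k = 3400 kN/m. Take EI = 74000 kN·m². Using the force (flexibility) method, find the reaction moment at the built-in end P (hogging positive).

M_P = 626.5 kN·m

Choose R_Q as the redundant. The primary structure is the cantilever fixed at P.
Primary-structure tip deflection at Q by superposition:
  UDL 11: wL⁴/(8EI) = 20131/EI
  point load 54.5 at a = 2.2: Pa²(3L − a)/(6EI) = 1354/EI
  triangular load, peak 40.5 at the free end: 11w₀L⁴/(120EI) = 54355/EI
  δ_0 = 75840/EI
Flexibility coefficient — unit upward force at Q: δ_{QQ} = L³/(3EI) = 443.7/EI.
With EI = 74000 kN·m²: δ_0 = 1.0249 m and δ_{QQ} = 0.005995 m/kN.
Compatibility — the spring shortens by R_Q/k under the reaction it provides: δ_0 − R_Q·δ_{QQ} = R_Q/k. With 1/k = 0.000294 m/kN, R_Q = δ_0 / (δ_{QQ} + 1/k) = 1.0249 / (0.005995 + 0.000294) = 162.9 kN.
Moment equilibrium about P: M_P = Σ(load moments about P) − R_Q·L = 2419 − 162.9×11 = 626.5 kN·m.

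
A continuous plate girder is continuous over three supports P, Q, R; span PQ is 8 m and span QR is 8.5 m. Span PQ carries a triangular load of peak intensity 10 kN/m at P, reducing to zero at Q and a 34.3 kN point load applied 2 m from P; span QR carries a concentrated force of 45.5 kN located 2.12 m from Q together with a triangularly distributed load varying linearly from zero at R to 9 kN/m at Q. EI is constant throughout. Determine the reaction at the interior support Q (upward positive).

Take M_Q as the redundant. Released structure: two simple spans PQ and QR with a hinge at Q.
End slopes at the hinge Q, treating each span as simply supported:
  span PQ: triangular load, peak 10: 7w₀L³/(360EI) = 99.56/EI
  span PQ: point load 34.3 at a = 2: Pab(L + a)/(6LEI) = 85.75/EI
  span QR: point load 45.5 at a = 2.12: Pab(L + b)/(6LEI) = 179.6/EI
  span QR: triangular load, peak 9: w₀L³/(45EI) = 122.8/EI
  relative rotation θ_0 = (185.3 + 302.4)/EI = 487.7/EI
A unit hogging moment at Q produces rotation L₁/(3EI) + L₂/(3EI) = 5.5/EI.
Slope continuity at Q: θ_0 = M_Q·5.5/EI, so M_Q = 487.7/5.5 = 88.67 kN·m (hogging).
Span PQ, ΣM about P with M_Q applied at Q: R_Q^{PQ}·8 = 175.3 + 88.67, so R_Q^{PQ} = 32.99 kN and R_P = 74.3 − 32.99 = 41.31 kN.
Span QR, ΣM about R: R_Q^{QR}·8.5 = 507 + 88.67, so R_Q^{QR} = 70.08 kN and R_R = 83.75 − 70.08 = 13.67 kN.
R_Q = 32.99 + 70.08 = 103.1 kN.

R_Q = 103.1 kN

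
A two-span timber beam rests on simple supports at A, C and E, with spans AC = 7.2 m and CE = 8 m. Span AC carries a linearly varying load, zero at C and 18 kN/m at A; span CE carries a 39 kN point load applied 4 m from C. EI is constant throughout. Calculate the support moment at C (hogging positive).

Release continuity at C by inserting a hinge; the redundant is the internal moment M_C. The primary structure is two simply-supported spans AC and CE.
End slopes at the hinge C, treating each span as simply supported:
  span AC: triangular load, peak 18: 7w₀L³/(360EI) = 130.6/EI
  span CE: point load 39 at a = 4: Pab(L + b)/(6LEI) = 156/EI
  relative rotation θ_0 = (130.6 + 156)/EI = 286.6/EI
A unit hogging moment at C produces rotation L₁/(3EI) + L₂/(3EI) = 5.067/EI.
Slope continuity at C: θ_0 = M_C·5.067/EI, so M_C = 286.6/5.067 = 56.57 kN·m (hogging).

M_C = 56.57 kN·m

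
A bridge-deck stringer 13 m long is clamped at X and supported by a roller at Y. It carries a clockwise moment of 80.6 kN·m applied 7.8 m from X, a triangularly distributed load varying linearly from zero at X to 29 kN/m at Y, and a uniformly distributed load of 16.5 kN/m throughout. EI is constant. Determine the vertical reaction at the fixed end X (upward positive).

Choose R_Y as the redundant. The primary structure is the cantilever fixed at X.
Primary-structure tip deflection at Y by superposition:
  clockwise couple 80.6 at a = 7.8: M₀a(2L − a)/(2EI) = 5721/EI
  triangular load, peak 29 at the free end: 11w₀L⁴/(120EI) = 75925/EI
  UDL 16.5: wL⁴/(8EI) = 58907/EI
  δ_0 = 140553/EI
Tip deflection under a unit load at Y: L³/(3EI) = 732.3/EI.
Compatibility at Y: δ_0 − R_Y·δ_{YY} = 0, so R_Y = 140553/732.3 = 191.9 kN.
Vertical equilibrium: R_X = ΣP − R_Y = 403 − 191.9 = 211.1 kN.

R_X = 211.1 kN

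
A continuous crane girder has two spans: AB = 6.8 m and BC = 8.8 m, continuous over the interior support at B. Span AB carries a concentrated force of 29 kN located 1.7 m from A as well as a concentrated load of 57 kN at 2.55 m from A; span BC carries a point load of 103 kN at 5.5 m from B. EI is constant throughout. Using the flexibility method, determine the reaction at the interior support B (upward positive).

R_B = 98.45 kN

Take M_B as the redundant. Released structure: two simple spans AB and BC with a hinge at B.
Rotations at B on the released spans (each span's end-slope, ×1/EI):
  span AB: point load 29 at a = 1.7: Pab(L + a)/(6LEI) = 52.38/EI
  span AB: point load 57 at a = 2.55: Pab(L + a)/(6LEI) = 141.6/EI
  span BC: point load 103 at a = 5.5: Pab(L + b)/(6LEI) = 428.4/EI
  relative rotation θ_0 = (193.9 + 428.4)/EI = 622.4/EI
A unit hogging moment at B produces rotation L₁/(3EI) + L₂/(3EI) = 5.2/EI.
Slope continuity at B: θ_0 = M_B·5.2/EI, so M_B = 622.4/5.2 = 119.7 kN·m (hogging).
Span AB, ΣM about A with M_B applied at B: R_B^{AB}·6.8 = 194.7 + 119.7, so R_B^{AB} = 46.23 kN and R_A = 86 − 46.23 = 39.77 kN.
Span BC, ΣM about C: R_B^{BC}·8.8 = 339.9 + 119.7, so R_B^{BC} = 52.23 kN and R_C = 103 − 52.23 = 50.77 kN.
R_B = 46.23 + 52.23 = 98.45 kN.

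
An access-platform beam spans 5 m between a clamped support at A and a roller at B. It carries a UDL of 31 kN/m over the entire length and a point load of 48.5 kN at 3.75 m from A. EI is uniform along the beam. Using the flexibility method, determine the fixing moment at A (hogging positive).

Release the roller at B. Primary structure: cantilever fixed at A.
Deflection at B on the released cantilever, summing each load's contribution:
  UDL 31: wL⁴/(8EI) = 2422/EI
  point load 48.5 at a = 3.75: Pa²(3L − a)/(6EI) = 1279/EI
  δ_0 = 3701/EI
Tip deflection under a unit load at B: L³/(3EI) = 41.67/EI.
Compatibility at B: δ_0 − R_B·δ_{BB} = 0, so R_B = 3701/41.67 = 88.82 kN.
Moment equilibrium about A: M_A = Σ(load moments about A) − R_B·L = 569.4 − 88.82×5 = 125.3 kN·m.

M_A = 125.3 kN·m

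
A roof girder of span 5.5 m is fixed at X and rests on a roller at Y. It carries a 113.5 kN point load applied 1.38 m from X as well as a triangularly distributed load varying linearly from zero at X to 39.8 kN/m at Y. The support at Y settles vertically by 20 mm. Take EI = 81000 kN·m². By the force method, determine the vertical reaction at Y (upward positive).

R_Y = 40.81 kN

Release the roller at Y. Primary structure: cantilever fixed at X.
Free-end deflection of the primary structure under the applied loading (downward +):
  point load 113.5 at a = 1.38: Pa²(3L − a)/(6EI) = 544.7/EI
  triangular load, peak 39.8 at the free end: 11w₀L⁴/(120EI) = 3338/EI
  δ_0 = 3883/EI
Tip deflection under a unit load at Y: L³/(3EI) = 55.46/EI.
With EI = 81000 kN·m²: δ_0 = 0.04794 m and δ_{YY} = 0.000685 m/kN.
Compatibility — the beam at Y must follow the support down by 0.02 m: δ_0 − R_Y·δ_{YY} = 0.02, so R_Y = (0.04794 − 0.02)/0.000685 = 40.81 kN.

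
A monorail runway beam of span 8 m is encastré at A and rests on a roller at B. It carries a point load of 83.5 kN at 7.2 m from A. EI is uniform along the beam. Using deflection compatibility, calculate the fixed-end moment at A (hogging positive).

Take the reaction at B as the redundant and release it; the primary structure is a cantilever fixed at A.
Deflection at B on the released cantilever, summing each load's contribution:
  point load 83.5 at a = 7.2: Pa²(3L − a)/(6EI) = 12120/EI
Tip deflection under a unit load at B: L³/(3EI) = 170.7/EI.
The prop prevents deflection at B: R_B = δ_0/δ_{BB} = 12120/170.7 = 71.02 kN.
Moment equilibrium about A: M_A = Σ(load moments about A) − R_B·L = 601.2 − 71.02×8 = 33.07 kN·m.

M_A = 33.07 kN·m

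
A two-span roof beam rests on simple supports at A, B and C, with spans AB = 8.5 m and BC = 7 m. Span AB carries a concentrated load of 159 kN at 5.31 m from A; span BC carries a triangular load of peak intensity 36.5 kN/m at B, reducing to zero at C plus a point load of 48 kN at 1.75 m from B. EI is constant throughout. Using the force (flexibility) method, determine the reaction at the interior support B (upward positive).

Take M_B as the redundant. Released structure: two simple spans AB and BC with a hinge at B.
Rotations at B on the released spans (each span's end-slope, ×1/EI):
  span AB: point load 159 at a = 5.31: Pab(L + a)/(6LEI) = 729.3/EI
  span BC: triangular load, peak 36.5: w₀L³/(45EI) = 278.2/EI
  span BC: point load 48 at a = 1.75: Pab(L + b)/(6LEI) = 128.6/EI
  relative rotation θ_0 = (729.3 + 406.8)/EI = 1136/EI
A unit hogging moment at B produces rotation L₁/(3EI) + L₂/(3EI) = 5.167/EI.
Compatibility: M_B·(L₁+L₂)/(3EI) = θ_0, giving M_B = 219.9 kN·m (hogging).
Span AB, ΣM about A with M_B applied at B: R_B^{AB}·8.5 = 844.3 + 219.9, so R_B^{AB} = 125.2 kN and R_A = 159 − 125.2 = 33.8 kN.
Span BC, ΣM about C: R_B^{BC}·7 = 848.2 + 219.9, so R_B^{BC} = 152.6 kN and R_C = 175.8 − 152.6 = 23.17 kN.
R_B = 125.2 + 152.6 = 277.8 kN.

R_B = 277.8 kN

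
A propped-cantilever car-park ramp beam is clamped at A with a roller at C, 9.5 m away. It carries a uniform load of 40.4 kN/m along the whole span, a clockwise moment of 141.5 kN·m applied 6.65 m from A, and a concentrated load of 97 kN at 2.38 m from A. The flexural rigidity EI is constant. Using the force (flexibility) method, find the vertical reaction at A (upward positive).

Take the reaction at C as the redundant and release it; the primary structure is a cantilever fixed at A.
Free-end deflection of the primary structure under the applied loading (downward +):
  UDL 40.4: wL⁴/(8EI) = 41133/EI
  clockwise couple 141.5 at a = 6.65: M₀a(2L − a)/(2EI) = 5811/EI
  point load 97 at a = 2.38: Pa²(3L − a)/(6EI) = 2392/EI
  δ_0 = 49335/EI
Flexibility coefficient — unit upward force at C: δ_{CC} = L³/(3EI) = 285.8/EI.
The prop prevents deflection at C: R_C = δ_0/δ_{CC} = 49335/285.8 = 172.6 kN.
Vertical equilibrium: R_A = ΣP − R_C = 480.8 − 172.6 = 308.2 kN.

R_A = 308.2 kN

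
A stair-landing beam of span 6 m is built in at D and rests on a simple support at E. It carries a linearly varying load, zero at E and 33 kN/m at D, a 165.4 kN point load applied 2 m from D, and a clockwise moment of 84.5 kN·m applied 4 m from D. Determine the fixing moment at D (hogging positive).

Choose R_E as the redundant. The primary structure is the cantilever fixed at D.
Free-end deflection of the primary structure under the applied loading (downward +):
  triangular load, peak 33 at the fixed end: w₀L⁴/(30EI) = 1426/EI
  point load 165.4 at a = 2: Pa²(3L − a)/(6EI) = 1764/EI
  clockwise couple 84.5 at a = 4: M₀a(2L − a)/(2EI) = 1352/EI
  δ_0 = 4542/EI
Flexibility coefficient — unit upward force at E: δ_{EE} = L³/(3EI) = 72/EI.
The prop prevents deflection at E: R_E = δ_0/δ_{EE} = 4542/72 = 63.08 kN.
Moment equilibrium about D: M_D = Σ(load moments about D) − R_E·L = 613.3 − 63.08×6 = 234.8 kN·m.

M_D = 234.8 kN·m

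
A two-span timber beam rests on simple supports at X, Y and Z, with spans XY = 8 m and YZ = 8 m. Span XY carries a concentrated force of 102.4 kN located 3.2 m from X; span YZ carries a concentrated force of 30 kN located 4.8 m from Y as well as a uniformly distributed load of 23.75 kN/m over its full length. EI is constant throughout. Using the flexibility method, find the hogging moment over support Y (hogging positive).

M_Y = 184 kN·m

Insert a hinge at Y; M_Y is the redundant, and each span becomes simply supported.
Rotations at Y on the released spans (each span's end-slope, ×1/EI):
  span XY: point load 102.4 at a = 3.2: Pab(L + a)/(6LEI) = 367/EI
  span YZ: point load 30 at a = 4.8: Pab(L + b)/(6LEI) = 107.5/EI
  span YZ: UDL 23.75: wL³/(24EI) = 506.7/EI
  relative rotation θ_0 = (367 + 614.2)/EI = 981.2/EI
A unit hogging moment at Y produces rotation L₁/(3EI) + L₂/(3EI) = 5.333/EI.
Compatibility: M_Y·(L₁+L₂)/(3EI) = θ_0, giving M_Y = 184 kN·m (hogging).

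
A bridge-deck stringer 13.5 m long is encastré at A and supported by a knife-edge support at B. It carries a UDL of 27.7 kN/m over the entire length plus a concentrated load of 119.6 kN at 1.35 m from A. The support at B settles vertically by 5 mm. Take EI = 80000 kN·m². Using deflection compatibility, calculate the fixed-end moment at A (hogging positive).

M_A = 775.7 kN·m

Release the roller at B. Primary structure: cantilever fixed at A.
Deflection at B on the released cantilever, summing each load's contribution:
  UDL 27.7: wL⁴/(8EI) = 115007/EI
  point load 119.6 at a = 1.35: Pa²(3L − a)/(6EI) = 1422/EI
  δ_0 = 116429/EI
Flexibility coefficient — unit upward force at B: δ_{BB} = L³/(3EI) = 820.1/EI.
With EI = 80000 kN·m²: δ_0 = 1.4554 m and δ_{BB} = 0.010252 m/kN.
Compatibility — the beam at B must follow the support down by 0.005 m: δ_0 − R_B·δ_{BB} = 0.005, so R_B = (1.4554 − 0.005)/0.010252 = 141.5 kN.
Moment equilibrium about A: M_A = Σ(load moments about A) − R_B·L = 2686 − 141.5×13.5 = 775.7 kN·m.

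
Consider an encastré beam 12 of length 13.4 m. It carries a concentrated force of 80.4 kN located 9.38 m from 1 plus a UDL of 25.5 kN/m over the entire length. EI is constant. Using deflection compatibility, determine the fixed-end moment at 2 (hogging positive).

M_2 = 539.9 kN·m

Release both end moments; the primary structure is a simply-supported span 12 with redundants M_1 and M_2.
Simple-span end rotations at 1 and 2 under the given loads:
  at 1: point load 80.4 at a = 9.38: Pab(L + b)/(6LEI) = 656.9/EI
  at 2: point load 80.4 at a = 9.38: Pab(L + a)/(6LEI) = 859/EI
  at 1: UDL 25.5: wL³/(24EI) = 2556/EI
  at 2: UDL 25.5: wL³/(24EI) = 2556/EI
  θ_10 = 3213/EI,  θ_20 = 3415/EI
Flexibility coefficients: a unit moment at one end gives L/(3EI) there and L/(6EI) at the far end, so f₁₁ = f₂₂ = 4.467/EI and f₁₂ = f₂₁ = 2.233/EI.
Compatibility — zero rotation at each built-in end:
  4.467 M_1 + 2.233 M_2 = 3213
  2.233 M_1 + 4.467 M_2 = 3415
Solving the pair gives M_1 = 449.4 kN·m and M_2 = 539.9 kN·m (hogging).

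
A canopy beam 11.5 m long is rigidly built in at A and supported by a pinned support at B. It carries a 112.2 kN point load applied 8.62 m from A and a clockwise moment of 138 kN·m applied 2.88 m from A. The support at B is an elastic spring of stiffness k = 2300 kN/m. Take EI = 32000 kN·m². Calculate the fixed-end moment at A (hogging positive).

Release the roller at B. Primary structure: cantilever fixed at A.
Deflection at B on the released cantilever, summing each load's contribution:
  point load 112.2 at a = 8.62: Pa²(3L − a)/(6EI) = 35960/EI
  clockwise couple 138 at a = 2.88: M₀a(2L − a)/(2EI) = 3998/EI
  δ_0 = 39958/EI
Flexibility coefficient — unit upward force at B: δ_{BB} = L³/(3EI) = 507/EI.
With EI = 32000 kN·m²: δ_0 = 1.2487 m and δ_{BB} = 0.015842 m/kN.
Compatibility — the spring shortens by R_B/k under the reaction it provides: δ_0 − R_B·δ_{BB} = R_B/k. With 1/k = 0.000435 m/kN, R_B = δ_0 / (δ_{BB} + 1/k) = 1.2487 / (0.015842 + 0.000435) = 76.71 kN.
Moment equilibrium about A: M_A = Σ(load moments about A) − R_B·L = 1105 − 76.71×11.5 = 222.9 kN·m.

M_A = 222.9 kN·m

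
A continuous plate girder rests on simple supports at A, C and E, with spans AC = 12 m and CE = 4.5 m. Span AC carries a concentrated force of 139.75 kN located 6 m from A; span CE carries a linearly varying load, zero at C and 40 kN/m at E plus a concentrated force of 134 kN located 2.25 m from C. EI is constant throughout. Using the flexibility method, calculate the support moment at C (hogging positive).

M_C = 272.4 kN·m

Release continuity at C by inserting a hinge; the redundant is the internal moment M_C. The primary structure is two simply-supported spans AC and CE.
Rotations at C on the released spans (each span's end-slope, ×1/EI):
  span AC: point load 139.75 at a = 6: Pab(L + a)/(6LEI) = 1258/EI
  span CE: triangular load, peak 40: 7w₀L³/(360EI) = 70.88/EI
  span CE: point load 134 at a = 2.25: Pab(L + b)/(6LEI) = 169.6/EI
  relative rotation θ_0 = (1258 + 240.5)/EI = 1498/EI
A unit hogging moment at C produces rotation L₁/(3EI) + L₂/(3EI) = 5.5/EI.
Slope continuity at C: θ_0 = M_C·5.5/EI, so M_C = 1498/5.5 = 272.4 kN·m (hogging).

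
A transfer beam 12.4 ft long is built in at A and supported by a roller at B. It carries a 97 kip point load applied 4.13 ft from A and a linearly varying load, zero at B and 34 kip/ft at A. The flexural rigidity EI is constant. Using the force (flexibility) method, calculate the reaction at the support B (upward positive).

R_B = 56.51 kip

Remove the prop at B; the released (primary) structure is a cantilever built in at A.
Deflection at B on the released cantilever, summing each load's contribution:
  point load 97 at a = 4.13: Pa²(3L − a)/(6EI) = 9119/EI
  triangular load, peak 34 at the fixed end: w₀L⁴/(30EI) = 26794/EI
  δ_0 = 35914/EI
Flexibility coefficient — unit upward force at B: δ_{BB} = L³/(3EI) = 635.5/EI.
Compatibility at B: δ_0 − R_B·δ_{BB} = 0, so R_B = 35914/635.5 = 56.51 kip.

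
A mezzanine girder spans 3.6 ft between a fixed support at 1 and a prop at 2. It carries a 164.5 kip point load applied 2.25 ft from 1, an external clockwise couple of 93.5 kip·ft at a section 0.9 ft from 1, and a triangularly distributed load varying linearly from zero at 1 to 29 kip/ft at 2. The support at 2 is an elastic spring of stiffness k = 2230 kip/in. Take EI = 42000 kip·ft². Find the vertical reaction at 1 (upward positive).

Remove the prop at 2; the released (primary) structure is a cantilever built in at 1.
Free-end deflection of the primary structure under the applied loading (downward +):
  point load 164.5 at a = 2.25: Pa²(3L − a)/(6EI) = 1187/EI
  clockwise couple 93.5 at a = 0.9: M₀a(2L − a)/(2EI) = 265.1/EI
  triangular load, peak 29 at the free end: 11w₀L⁴/(120EI) = 446.5/EI
  δ_0 = 1898/EI
Flexibility coefficient — unit upward force at 2: δ_{22} = L³/(3EI) = 15.55/EI.
With EI = 42000 kip·ft²: δ_0 = 0.045197 ft and δ_{22} = 0.00037 ft/kip.
Compatibility — the spring shortens by R_2/k under the reaction it provides: δ_0 − R_2·δ_{22} = R_2/k. With 1/k = 1/(2230×12) ft/kip = 0.000037 ft/kip, R_2 = δ_0 / (δ_{22} + 1/k) = 0.045197 / (0.00037 + 0.000037) = 110.9 kip.
Vertical equilibrium: R_1 = ΣP − R_2 = 216.7 − 110.9 = 105.8 kip.

R_1 = 105.8 kip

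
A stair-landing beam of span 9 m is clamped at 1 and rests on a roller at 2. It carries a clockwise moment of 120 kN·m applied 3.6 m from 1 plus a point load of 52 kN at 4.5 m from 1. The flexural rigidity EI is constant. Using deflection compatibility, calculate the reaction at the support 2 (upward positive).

R_2 = 29.05 kN

Remove the prop at 2; the released (primary) structure is a cantilever built in at 1.
Downward deflection at the released point 2 due to the loads:
  clockwise couple 120 at a = 3.6: M₀a(2L − a)/(2EI) = 3110/EI
  point load 52 at a = 4.5: Pa²(3L − a)/(6EI) = 3949/EI
  δ_0 = 7059/EI
Tip deflection under a unit load at 2: L³/(3EI) = 243/EI.
Compatibility at 2: δ_0 − R_2·δ_{22} = 0, so R_2 = 7059/243 = 29.05 kN.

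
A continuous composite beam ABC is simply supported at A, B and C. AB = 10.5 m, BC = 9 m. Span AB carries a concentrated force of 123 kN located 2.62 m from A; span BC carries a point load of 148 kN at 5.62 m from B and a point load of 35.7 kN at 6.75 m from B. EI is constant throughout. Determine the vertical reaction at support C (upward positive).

R_C = 97.2 kN

Take M_B as the redundant. Released structure: two simple spans AB and BC with a hinge at B.
Rotations at B on the released spans (each span's end-slope, ×1/EI):
  span AB: point load 123 at a = 2.62: Pab(L + a)/(6LEI) = 528.8/EI
  span BC: point load 148 at a = 5.62: Pab(L + b)/(6LEI) = 644.5/EI
  span BC: point load 35.7 at a = 6.75: Pab(L + b)/(6LEI) = 113/EI
  relative rotation θ_0 = (528.8 + 757.5)/EI = 1286/EI
A unit hogging moment at B produces rotation L₁/(3EI) + L₂/(3EI) = 6.5/EI.
Slope continuity at B: θ_0 = M_B·6.5/EI, so M_B = 1286/6.5 = 197.9 kN·m (hogging).
Span BC, ΣM about C: R_B^{BC}·9 = 580.6 + 197.9, so R_B^{BC} = 86.5 kN and R_C = 183.7 − 86.5 = 97.2 kN.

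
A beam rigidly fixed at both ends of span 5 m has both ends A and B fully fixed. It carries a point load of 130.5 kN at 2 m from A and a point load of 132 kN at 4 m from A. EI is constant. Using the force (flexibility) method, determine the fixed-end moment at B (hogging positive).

M_B = 147.1 kN·m

Take the two fixed-end moments M_A, M_B as redundants; the released structure is the simple span AB.
End rotations of the released simple span under the applied load (×1/EI):
  at A: point load 130.5 at a = 2: Pab(L + b)/(6LEI) = 208.8/EI
  at B: point load 130.5 at a = 2: Pab(L + a)/(6LEI) = 182.7/EI
  at A: point load 132 at a = 4: Pab(L + b)/(6LEI) = 105.6/EI
  at B: point load 132 at a = 4: Pab(L + a)/(6LEI) = 158.4/EI
  θ_A0 = 314.4/EI,  θ_B0 = 341.1/EI
Flexibility coefficients: a unit moment at one end gives L/(3EI) there and L/(6EI) at the far end, so f₁₁ = f₂₂ = 1.667/EI and f₁₂ = f₂₁ = 0.8333/EI.
Compatibility — zero rotation at each built-in end:
  1.667 M_A + 0.8333 M_B = 314.4
  0.8333 M_A + 1.667 M_B = 341.1
Solving the pair gives M_A = 115.1 kN·m and M_B = 147.1 kN·m (hogging).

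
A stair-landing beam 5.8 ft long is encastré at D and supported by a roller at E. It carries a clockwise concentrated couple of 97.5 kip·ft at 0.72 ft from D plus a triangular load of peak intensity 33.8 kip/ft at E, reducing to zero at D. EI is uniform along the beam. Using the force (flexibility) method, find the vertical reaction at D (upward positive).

R_D = 38.24 kip

Choose R_E as the redundant. The primary structure is the cantilever fixed at D.
Downward deflection at the released point E due to the loads:
  clockwise couple 97.5 at a = 0.72: M₀a(2L − a)/(2EI) = 381.9/EI
  triangular load, peak 33.8 at the free end: 11w₀L⁴/(120EI) = 3506/EI
  δ_0 = 3888/EI
Flexibility coefficient — unit upward force at E: δ_{EE} = L³/(3EI) = 65.04/EI.
Compatibility at E: δ_0 − R_E·δ_{EE} = 0, so R_E = 3888/65.04 = 59.78 kip.
Vertical equilibrium: R_D = ΣP − R_E = 98.02 − 59.78 = 38.24 kip.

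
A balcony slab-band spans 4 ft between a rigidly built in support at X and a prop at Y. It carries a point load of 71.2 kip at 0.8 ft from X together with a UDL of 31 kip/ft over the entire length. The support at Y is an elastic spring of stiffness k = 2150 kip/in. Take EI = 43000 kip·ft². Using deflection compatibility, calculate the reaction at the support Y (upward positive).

R_Y = 46.83 kip

Remove the prop at Y; the released (primary) structure is a cantilever built in at X.
Primary-structure tip deflection at Y by superposition:
  point load 71.2 at a = 0.8: Pa²(3L − a)/(6EI) = 85.06/EI
  UDL 31: wL⁴/(8EI) = 992/EI
  δ_0 = 1077/EI
Flexibility coefficient — unit upward force at Y: δ_{YY} = L³/(3EI) = 21.33/EI.
With EI = 43000 kip·ft²: δ_0 = 0.025048 ft and δ_{YY} = 0.000496 ft/kip.
Compatibility — the spring shortens by R_Y/k under the reaction it provides: δ_0 − R_Y·δ_{YY} = R_Y/k. With 1/k = 1/(2150×12) ft/kip = 0.000039 ft/kip, R_Y = δ_0 / (δ_{YY} + 1/k) = 0.025048 / (0.000496 + 0.000039) = 46.83 kip.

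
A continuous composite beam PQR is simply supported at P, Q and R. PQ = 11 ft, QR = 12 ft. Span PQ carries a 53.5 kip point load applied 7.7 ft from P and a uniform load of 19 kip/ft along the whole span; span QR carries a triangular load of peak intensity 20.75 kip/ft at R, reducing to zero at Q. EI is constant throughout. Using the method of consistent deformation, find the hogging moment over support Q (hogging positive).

Release continuity at Q by inserting a hinge; the redundant is the internal moment M_Q. The primary structure is two simply-supported spans PQ and QR.
Discontinuity in slope at Q on the released structure — sum the simple-span end rotations:
  span PQ: point load 53.5 at a = 7.7: Pab(L + a)/(6LEI) = 385.2/EI
  span PQ: UDL 19: wL³/(24EI) = 1054/EI
  span QR: triangular load, peak 20.75: 7w₀L³/(360EI) = 697.2/EI
  relative rotation θ_0 = (1439 + 697.2)/EI = 2136/EI
A unit hogging moment at Q produces rotation L₁/(3EI) + L₂/(3EI) = 7.667/EI.
Compatibility: M_Q·(L₁+L₂)/(3EI) = θ_0, giving M_Q = 278.6 kip·ft (hogging).

M_Q = 278.6 kip·ft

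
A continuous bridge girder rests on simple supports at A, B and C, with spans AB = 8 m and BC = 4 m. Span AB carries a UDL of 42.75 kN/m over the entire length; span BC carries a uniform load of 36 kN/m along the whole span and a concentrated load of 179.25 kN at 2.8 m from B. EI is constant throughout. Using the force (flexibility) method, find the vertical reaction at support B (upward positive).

R_B = 403.5 kN

Take M_B as the redundant. Released structure: two simple spans AB and BC with a hinge at B.
Discontinuity in slope at B on the released structure — sum the simple-span end rotations:
  span AB: UDL 42.75: wL³/(24EI) = 912/EI
  span BC: UDL 36: wL³/(24EI) = 96/EI
  span BC: point load 179.25 at a = 2.8: Pab(L + b)/(6LEI) = 130.5/EI
  relative rotation θ_0 = (912 + 226.5)/EI = 1138/EI
A unit hogging moment at B produces rotation L₁/(3EI) + L₂/(3EI) = 4/EI.
Slope continuity at B: θ_0 = M_B·4/EI, so M_B = 1138/4 = 284.6 kN·m (hogging).
Span AB, ΣM about A with M_B applied at B: R_B^{AB}·8 = 1368 + 284.6, so R_B^{AB} = 206.6 kN and R_A = 342 − 206.6 = 135.4 kN.
Span BC, ΣM about C: R_B^{BC}·4 = 503.1 + 284.6, so R_B^{BC} = 196.9 kN and R_C = 323.2 − 196.9 = 126.3 kN.
R_B = 206.6 + 196.9 = 403.5 kN.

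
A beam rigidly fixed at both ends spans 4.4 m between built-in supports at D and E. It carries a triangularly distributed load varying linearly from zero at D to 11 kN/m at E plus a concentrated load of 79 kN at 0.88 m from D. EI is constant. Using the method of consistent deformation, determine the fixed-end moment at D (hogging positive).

Take the two fixed-end moments M_D, M_E as redundants; the released structure is the simple span DE.
End rotations of the released simple span under the applied load (×1/EI):
  at D: triangular load, peak 11: 7w₀L³/(360EI) = 18.22/EI
  at E: triangular load, peak 11: w₀L³/(45EI) = 20.82/EI
  at D: point load 79 at a = 0.88: Pab(L + b)/(6LEI) = 73.41/EI
  at E: point load 79 at a = 0.88: Pab(L + a)/(6LEI) = 48.94/EI
  θ_D0 = 91.63/EI,  θ_E0 = 69.76/EI
Flexibility coefficients: a unit moment at one end gives L/(3EI) there and L/(6EI) at the far end, so f₁₁ = f₂₂ = 1.467/EI and f₁₂ = f₂₁ = 0.7333/EI.
Compatibility — zero rotation at each built-in end:
  1.467 M_D + 0.7333 M_E = 91.63
  0.7333 M_D + 1.467 M_E = 69.76
Solving the pair gives M_D = 51.59 kN·m and M_E = 21.77 kN·m (hogging).

M_D = 51.59 kN·m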